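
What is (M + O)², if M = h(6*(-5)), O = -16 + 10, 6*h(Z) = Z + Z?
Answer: 256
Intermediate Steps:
h(Z) = Z/3 (h(Z) = (Z + Z)/6 = (2*Z)/6 = Z/3)
O = -6
M = -10 (M = (6*(-5))/3 = (⅓)*(-30) = -10)
(M + O)² = (-10 - 6)² = (-16)² = 256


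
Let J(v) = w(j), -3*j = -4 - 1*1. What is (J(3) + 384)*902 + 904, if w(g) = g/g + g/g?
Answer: 349076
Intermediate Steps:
j = 5/3 (j = -(-4 - 1*1)/3 = -(-4 - 1)/3 = -1/3*(-5) = 5/3 ≈ 1.6667)
w(g) = 2 (w(g) = 1 + 1 = 2)
J(v) = 2
(J(3) + 384)*902 + 904 = (2 + 384)*902 + 904 = 386*902 + 904 = 348172 + 904 = 349076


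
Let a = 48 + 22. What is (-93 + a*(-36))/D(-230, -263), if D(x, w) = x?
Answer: 2613/230 ≈ 11.361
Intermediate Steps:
a = 70
(-93 + a*(-36))/D(-230, -263) = (-93 + 70*(-36))/(-230) = (-93 - 2520)*(-1/230) = -2613*(-1/230) = 2613/230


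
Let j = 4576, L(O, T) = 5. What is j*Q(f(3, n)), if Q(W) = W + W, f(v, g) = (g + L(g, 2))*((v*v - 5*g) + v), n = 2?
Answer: 128128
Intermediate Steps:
f(v, g) = (5 + g)*(v + v² - 5*g) (f(v, g) = (g + 5)*((v*v - 5*g) + v) = (5 + g)*((v² - 5*g) + v) = (5 + g)*(v + v² - 5*g))
Q(W) = 2*W
j*Q(f(3, n)) = 4576*(2*(-25*2 - 5*2² + 5*3 + 5*3² + 2*3 + 2*3²)) = 4576*(2*(-50 - 5*4 + 15 + 5*9 + 6 + 2*9)) = 4576*(2*(-50 - 20 + 15 + 45 + 6 + 18)) = 4576*(2*14) = 4576*28 = 128128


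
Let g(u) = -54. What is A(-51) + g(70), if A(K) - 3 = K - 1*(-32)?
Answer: -70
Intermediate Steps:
A(K) = 35 + K (A(K) = 3 + (K - 1*(-32)) = 3 + (K + 32) = 3 + (32 + K) = 35 + K)
A(-51) + g(70) = (35 - 51) - 54 = -16 - 54 = -70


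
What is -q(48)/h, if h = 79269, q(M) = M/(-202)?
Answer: 8/2668723 ≈ 2.9977e-6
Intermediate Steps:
q(M) = -M/202 (q(M) = M*(-1/202) = -M/202)
-q(48)/h = -(-1/202*48)/79269 = -(-24)/(101*79269) = -1*(-8/2668723) = 8/2668723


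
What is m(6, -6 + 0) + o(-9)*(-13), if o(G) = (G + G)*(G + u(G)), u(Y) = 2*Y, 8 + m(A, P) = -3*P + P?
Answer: -6314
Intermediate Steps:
m(A, P) = -8 - 2*P (m(A, P) = -8 + (-3*P + P) = -8 - 2*P)
o(G) = 6*G² (o(G) = (G + G)*(G + 2*G) = (2*G)*(3*G) = 6*G²)
m(6, -6 + 0) + o(-9)*(-13) = (-8 - 2*(-6 + 0)) + (6*(-9)²)*(-13) = (-8 - 2*(-6)) + (6*81)*(-13) = (-8 + 12) + 486*(-13) = 4 - 6318 = -6314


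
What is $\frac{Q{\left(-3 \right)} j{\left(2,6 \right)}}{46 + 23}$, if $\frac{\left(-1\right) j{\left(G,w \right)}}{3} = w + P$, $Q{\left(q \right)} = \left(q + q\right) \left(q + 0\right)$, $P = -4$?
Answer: $- \frac{36}{23} \approx -1.5652$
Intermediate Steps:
$Q{\left(q \right)} = 2 q^{2}$ ($Q{\left(q \right)} = 2 q q = 2 q^{2}$)
$j{\left(G,w \right)} = 12 - 3 w$ ($j{\left(G,w \right)} = - 3 \left(w - 4\right) = - 3 \left(-4 + w\right) = 12 - 3 w$)
$\frac{Q{\left(-3 \right)} j{\left(2,6 \right)}}{46 + 23} = \frac{2 \left(-3\right)^{2} \left(12 - 18\right)}{46 + 23} = \frac{2 \cdot 9 \left(12 - 18\right)}{69} = 18 \left(-6\right) \frac{1}{69} = \left(-108\right) \frac{1}{69} = - \frac{36}{23}$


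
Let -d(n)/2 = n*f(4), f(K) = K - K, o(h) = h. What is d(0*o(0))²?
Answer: 0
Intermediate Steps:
f(K) = 0
d(n) = 0 (d(n) = -2*n*0 = -2*0 = 0)
d(0*o(0))² = 0² = 0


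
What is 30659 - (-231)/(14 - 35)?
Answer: 30648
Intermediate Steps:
30659 - (-231)/(14 - 35) = 30659 - (-231)/(-21) = 30659 - (-1)*(-231)/21 = 30659 - 1*11 = 30659 - 11 = 30648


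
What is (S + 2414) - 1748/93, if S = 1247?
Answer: 338725/93 ≈ 3642.2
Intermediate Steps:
(S + 2414) - 1748/93 = (1247 + 2414) - 1748/93 = 3661 - 1748*1/93 = 3661 - 1748/93 = 338725/93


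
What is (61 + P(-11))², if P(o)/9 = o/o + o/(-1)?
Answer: 28561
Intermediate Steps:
P(o) = 9 - 9*o (P(o) = 9*(o/o + o/(-1)) = 9*(1 + o*(-1)) = 9*(1 - o) = 9 - 9*o)
(61 + P(-11))² = (61 + (9 - 9*(-11)))² = (61 + (9 + 99))² = (61 + 108)² = 169² = 28561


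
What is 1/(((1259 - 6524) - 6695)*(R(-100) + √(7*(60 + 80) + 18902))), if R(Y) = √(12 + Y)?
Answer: 1/(11960*(-√19882 - 2*I*√22)) ≈ -5.9036e-7 + 3.9276e-8*I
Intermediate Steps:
1/(((1259 - 6524) - 6695)*(R(-100) + √(7*(60 + 80) + 18902))) = 1/(((1259 - 6524) - 6695)*(√(12 - 100) + √(7*(60 + 80) + 18902))) = 1/((-5265 - 6695)*(√(-88) + √(7*140 + 18902))) = 1/(-11960*(2*I*√22 + √(980 + 18902))) = 1/(-11960*(2*I*√22 + √19882)) = 1/(-11960*(√19882 + 2*I*√22)) = 1/(-11960*√19882 - 23920*I*√22)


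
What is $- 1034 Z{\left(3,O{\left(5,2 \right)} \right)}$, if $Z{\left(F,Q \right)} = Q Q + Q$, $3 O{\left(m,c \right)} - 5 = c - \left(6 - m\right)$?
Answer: $-6204$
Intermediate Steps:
$O{\left(m,c \right)} = - \frac{1}{3} + \frac{c}{3} + \frac{m}{3}$ ($O{\left(m,c \right)} = \frac{5}{3} + \frac{c - \left(6 - m\right)}{3} = \frac{5}{3} + \frac{c + \left(-6 + m\right)}{3} = \frac{5}{3} + \frac{-6 + c + m}{3} = \frac{5}{3} + \left(-2 + \frac{c}{3} + \frac{m}{3}\right) = - \frac{1}{3} + \frac{c}{3} + \frac{m}{3}$)
$Z{\left(F,Q \right)} = Q + Q^{2}$ ($Z{\left(F,Q \right)} = Q^{2} + Q = Q + Q^{2}$)
$- 1034 Z{\left(3,O{\left(5,2 \right)} \right)} = - 1034 \left(- \frac{1}{3} + \frac{1}{3} \cdot 2 + \frac{1}{3} \cdot 5\right) \left(1 + \left(- \frac{1}{3} + \frac{1}{3} \cdot 2 + \frac{1}{3} \cdot 5\right)\right) = - 1034 \left(- \frac{1}{3} + \frac{2}{3} + \frac{5}{3}\right) \left(1 + \left(- \frac{1}{3} + \frac{2}{3} + \frac{5}{3}\right)\right) = - 1034 \cdot 2 \left(1 + 2\right) = - 1034 \cdot 2 \cdot 3 = \left(-1034\right) 6 = -6204$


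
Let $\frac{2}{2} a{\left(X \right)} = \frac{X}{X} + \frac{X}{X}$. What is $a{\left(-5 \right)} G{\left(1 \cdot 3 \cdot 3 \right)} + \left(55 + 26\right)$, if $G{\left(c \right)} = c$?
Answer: $99$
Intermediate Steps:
$a{\left(X \right)} = 2$ ($a{\left(X \right)} = \frac{X}{X} + \frac{X}{X} = 1 + 1 = 2$)
$a{\left(-5 \right)} G{\left(1 \cdot 3 \cdot 3 \right)} + \left(55 + 26\right) = 2 \cdot 1 \cdot 3 \cdot 3 + \left(55 + 26\right) = 2 \cdot 3 \cdot 3 + 81 = 2 \cdot 9 + 81 = 18 + 81 = 99$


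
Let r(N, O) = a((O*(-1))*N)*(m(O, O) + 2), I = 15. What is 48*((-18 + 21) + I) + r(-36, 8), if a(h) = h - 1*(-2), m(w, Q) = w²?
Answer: 20004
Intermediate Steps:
a(h) = 2 + h (a(h) = h + 2 = 2 + h)
r(N, O) = (2 + O²)*(2 - N*O) (r(N, O) = (2 + (O*(-1))*N)*(O² + 2) = (2 + (-O)*N)*(2 + O²) = (2 - N*O)*(2 + O²) = (2 + O²)*(2 - N*O))
48*((-18 + 21) + I) + r(-36, 8) = 48*((-18 + 21) + 15) - (-2 - 36*8)*(2 + 8²) = 48*(3 + 15) - (-2 - 288)*(2 + 64) = 48*18 - 1*(-290)*66 = 864 + 19140 = 20004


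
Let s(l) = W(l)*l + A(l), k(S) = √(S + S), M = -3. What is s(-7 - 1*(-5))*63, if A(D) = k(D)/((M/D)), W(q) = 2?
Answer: -252 + 84*I ≈ -252.0 + 84.0*I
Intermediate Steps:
k(S) = √2*√S (k(S) = √(2*S) = √2*√S)
A(D) = -√2*D^(3/2)/3 (A(D) = (√2*√D)/((-3/D)) = (√2*√D)*(-D/3) = -√2*D^(3/2)/3)
s(l) = 2*l - √2*l^(3/2)/3
s(-7 - 1*(-5))*63 = (2*(-7 - 1*(-5)) - √2*(-7 - 1*(-5))^(3/2)/3)*63 = (2*(-7 + 5) - √2*(-7 + 5)^(3/2)/3)*63 = (2*(-2) - √2*(-2)^(3/2)/3)*63 = (-4 - √2*(-2*I*√2)/3)*63 = (-4 + 4*I/3)*63 = -252 + 84*I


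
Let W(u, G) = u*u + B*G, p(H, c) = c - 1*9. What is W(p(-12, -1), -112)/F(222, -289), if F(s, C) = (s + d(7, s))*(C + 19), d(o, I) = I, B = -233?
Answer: -59/270 ≈ -0.21852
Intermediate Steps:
F(s, C) = 2*s*(19 + C) (F(s, C) = (s + s)*(C + 19) = (2*s)*(19 + C) = 2*s*(19 + C))
p(H, c) = -9 + c (p(H, c) = c - 9 = -9 + c)
W(u, G) = u² - 233*G (W(u, G) = u*u - 233*G = u² - 233*G)
W(p(-12, -1), -112)/F(222, -289) = ((-9 - 1)² - 233*(-112))/((2*222*(19 - 289))) = ((-10)² + 26096)/((2*222*(-270))) = (100 + 26096)/(-119880) = 26196*(-1/119880) = -59/270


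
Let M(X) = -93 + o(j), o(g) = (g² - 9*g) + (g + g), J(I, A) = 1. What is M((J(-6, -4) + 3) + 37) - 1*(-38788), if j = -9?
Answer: 38839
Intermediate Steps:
o(g) = g² - 7*g (o(g) = (g² - 9*g) + 2*g = g² - 7*g)
M(X) = 51 (M(X) = -93 - 9*(-7 - 9) = -93 - 9*(-16) = -93 + 144 = 51)
M((J(-6, -4) + 3) + 37) - 1*(-38788) = 51 - 1*(-38788) = 51 + 38788 = 38839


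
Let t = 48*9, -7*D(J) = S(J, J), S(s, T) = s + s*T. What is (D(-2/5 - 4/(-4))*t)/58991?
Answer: -10368/10323425 ≈ -0.0010043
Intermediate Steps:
S(s, T) = s + T*s
D(J) = -J*(1 + J)/7
t = 432
(D(-2/5 - 4/(-4))*t)/58991 = (-(-2/5 - 4/(-4))*(1 + (-2/5 - 4/(-4)))/7*432)/58991 = (-(-2*⅕ - 4*(-¼))*(1 + (-2*⅕ - 4*(-¼)))/7*432)*(1/58991) = (-(-⅖ + 1)*(1 + (-⅖ + 1))/7*432)*(1/58991) = (-⅐*⅗*(1 + ⅗)*432)*(1/58991) = (-⅐*⅗*8/5*432)*(1/58991) = -24/175*432*(1/58991) = -10368/175*1/58991 = -10368/10323425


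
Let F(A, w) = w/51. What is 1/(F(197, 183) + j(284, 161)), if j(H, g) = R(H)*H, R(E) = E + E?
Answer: 17/2742365 ≈ 6.1990e-6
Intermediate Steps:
R(E) = 2*E
F(A, w) = w/51 (F(A, w) = w*(1/51) = w/51)
j(H, g) = 2*H² (j(H, g) = (2*H)*H = 2*H²)
1/(F(197, 183) + j(284, 161)) = 1/((1/51)*183 + 2*284²) = 1/(61/17 + 2*80656) = 1/(61/17 + 161312) = 1/(2742365/17) = 17/2742365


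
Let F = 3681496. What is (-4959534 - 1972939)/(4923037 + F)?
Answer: -6932473/8604533 ≈ -0.80568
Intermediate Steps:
(-4959534 - 1972939)/(4923037 + F) = (-4959534 - 1972939)/(4923037 + 3681496) = -6932473/8604533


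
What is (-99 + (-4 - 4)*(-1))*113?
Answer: -10283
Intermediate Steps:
(-99 + (-4 - 4)*(-1))*113 = (-99 - 8*(-1))*113 = (-99 + 8)*113 = -91*113 = -10283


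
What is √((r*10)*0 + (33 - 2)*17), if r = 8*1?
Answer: √527 ≈ 22.956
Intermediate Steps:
r = 8
√((r*10)*0 + (33 - 2)*17) = √((8*10)*0 + (33 - 2)*17) = √(80*0 + 31*17) = √(0 + 527) = √527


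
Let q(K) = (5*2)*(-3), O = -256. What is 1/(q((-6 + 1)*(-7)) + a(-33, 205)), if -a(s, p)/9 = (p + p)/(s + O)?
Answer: -289/4980 ≈ -0.058032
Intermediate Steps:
a(s, p) = -18*p/(-256 + s) (a(s, p) = -9*(p + p)/(s - 256) = -9*2*p/(-256 + s) = -18*p/(-256 + s))
q(K) = -30 (q(K) = 10*(-3) = -30)
1/(q((-6 + 1)*(-7)) + a(-33, 205)) = 1/(-30 - 18*205/(-256 - 33)) = 1/(-30 - 18*205/(-289)) = 1/(-30 - 18*205*(-1/289)) = 1/(-30 + 3690/289) = 1/(-4980/289) = -289/4980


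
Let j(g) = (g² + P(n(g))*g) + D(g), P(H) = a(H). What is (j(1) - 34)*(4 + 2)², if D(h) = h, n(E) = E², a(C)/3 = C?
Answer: -1044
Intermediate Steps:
a(C) = 3*C
P(H) = 3*H
j(g) = g + g² + 3*g³ (j(g) = (g² + (3*g²)*g) + g = (g² + 3*g³) + g = g + g² + 3*g³)
(j(1) - 34)*(4 + 2)² = (1*(1 + 1 + 3*1²) - 34)*(4 + 2)² = (1*(1 + 1 + 3*1) - 34)*6² = (1*(1 + 1 + 3) - 34)*36 = (1*5 - 34)*36 = (5 - 34)*36 = -29*36 = -1044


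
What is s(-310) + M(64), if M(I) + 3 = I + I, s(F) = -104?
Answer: 21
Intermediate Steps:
M(I) = -3 + 2*I (M(I) = -3 + (I + I) = -3 + 2*I)
s(-310) + M(64) = -104 + (-3 + 2*64) = -104 + (-3 + 128) = -104 + 125 = 21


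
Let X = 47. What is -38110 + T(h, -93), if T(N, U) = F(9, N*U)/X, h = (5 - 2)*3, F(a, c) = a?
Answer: -1791161/47 ≈ -38110.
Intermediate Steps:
h = 9 (h = 3*3 = 9)
T(N, U) = 9/47
-38110 + T(h, -93) = -38110 + 9/47 = -1791161/47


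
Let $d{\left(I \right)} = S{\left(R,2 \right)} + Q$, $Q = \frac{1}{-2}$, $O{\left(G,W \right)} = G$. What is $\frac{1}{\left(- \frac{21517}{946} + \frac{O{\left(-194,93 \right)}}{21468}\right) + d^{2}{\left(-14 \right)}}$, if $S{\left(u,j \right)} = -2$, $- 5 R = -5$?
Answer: $- \frac{10154364}{167590465} \approx -0.06059$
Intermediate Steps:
$R = 1$ ($R = \left(- \frac{1}{5}\right) \left(-5\right) = 1$)
$Q = - \frac{1}{2} \approx -0.5$
$d{\left(I \right)} = - \frac{5}{2}$ ($d{\left(I \right)} = -2 - \frac{1}{2} = - \frac{5}{2}$)
$\frac{1}{\left(- \frac{21517}{946} + \frac{O{\left(-194,93 \right)}}{21468}\right) + d^{2}{\left(-14 \right)}} = \frac{1}{\left(- \frac{21517}{946} - \frac{194}{21468}\right) + \left(- \frac{5}{2}\right)^{2}} = \frac{1}{\left(\left(-21517\right) \frac{1}{946} - \frac{97}{10734}\right) + \frac{25}{4}} = \frac{1}{\left(- \frac{21517}{946} - \frac{97}{10734}\right) + \frac{25}{4}} = \frac{1}{- \frac{57763810}{2538591} + \frac{25}{4}} = \frac{1}{- \frac{167590465}{10154364}} = - \frac{10154364}{167590465}$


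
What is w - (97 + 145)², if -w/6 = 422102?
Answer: -2591176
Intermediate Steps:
w = -2532612 (w = -6*422102 = -2532612)
w - (97 + 145)² = -2532612 - (97 + 145)² = -2532612 - 1*242² = -2532612 - 1*58564 = -2532612 - 58564 = -2591176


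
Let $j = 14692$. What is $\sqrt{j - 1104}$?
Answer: $2 \sqrt{3397} \approx 116.57$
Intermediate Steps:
$\sqrt{j - 1104} = \sqrt{14692 - 1104} = \sqrt{13588} = 2 \sqrt{3397}$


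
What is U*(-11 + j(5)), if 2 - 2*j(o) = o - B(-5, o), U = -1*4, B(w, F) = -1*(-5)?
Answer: 40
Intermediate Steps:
B(w, F) = 5
U = -4
j(o) = 7/2 - o/2 (j(o) = 1 - (o - 1*5)/2 = 1 - (o - 5)/2 = 1 - (-5 + o)/2 = 1 + (5/2 - o/2) = 7/2 - o/2)
U*(-11 + j(5)) = -4*(-11 + (7/2 - 1/2*5)) = -4*(-11 + (7/2 - 5/2)) = -4*(-11 + 1) = -4*(-10) = 40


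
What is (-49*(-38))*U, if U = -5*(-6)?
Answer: 55860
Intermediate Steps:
U = 30
(-49*(-38))*U = -49*(-38)*30 = 1862*30 = 55860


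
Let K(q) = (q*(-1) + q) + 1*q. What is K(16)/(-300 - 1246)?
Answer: -8/773 ≈ -0.010349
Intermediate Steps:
K(q) = q (K(q) = (-q + q) + q = 0 + q = q)
K(16)/(-300 - 1246) = 16/(-300 - 1246) = 16/(-1546) = 16*(-1/1546) = -8/773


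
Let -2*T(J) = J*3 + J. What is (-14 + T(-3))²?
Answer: 64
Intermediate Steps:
T(J) = -2*J (T(J) = -(J*3 + J)/2 = -(3*J + J)/2 = -2*J)
(-14 + T(-3))² = (-14 - 2*(-3))² = (-14 + 6)² = (-8)² = 64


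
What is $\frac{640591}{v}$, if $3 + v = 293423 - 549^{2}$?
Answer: $- \frac{640591}{7981} \approx -80.265$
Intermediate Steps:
$v = -7981$ ($v = -3 + \left(293423 - 549^{2}\right) = -3 + \left(293423 - 301401\right) = -3 - 7978 = -7981$)
$\frac{640591}{v} = \frac{640591}{-7981} = 640591 \left(- \frac{1}{7981}\right) = - \frac{640591}{7981}$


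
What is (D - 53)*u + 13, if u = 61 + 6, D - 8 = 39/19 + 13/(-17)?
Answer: -941774/323 ≈ -2915.7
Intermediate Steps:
D = 3000/323 (D = 8 + (39/19 + 13/(-17)) = 8 + (39*(1/19) + 13*(-1/17)) = 8 + (39/19 - 13/17) = 8 + 416/323 = 3000/323 ≈ 9.2879)
u = 67
(D - 53)*u + 13 = (3000/323 - 53)*67 + 13 = -14119/323*67 + 13 = -945973/323 + 13 = -941774/323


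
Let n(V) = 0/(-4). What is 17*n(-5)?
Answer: 0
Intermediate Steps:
n(V) = 0 (n(V) = 0*(-1/4) = 0)
17*n(-5) = 17*0 = 0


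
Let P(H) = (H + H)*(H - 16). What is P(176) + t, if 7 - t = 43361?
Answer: 12966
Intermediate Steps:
t = -43354 (t = 7 - 1*43361 = 7 - 43361 = -43354)
P(H) = 2*H*(-16 + H) (P(H) = (2*H)*(-16 + H) = 2*H*(-16 + H))
P(176) + t = 2*176*(-16 + 176) - 43354 = 2*176*160 - 43354 = 56320 - 43354 = 12966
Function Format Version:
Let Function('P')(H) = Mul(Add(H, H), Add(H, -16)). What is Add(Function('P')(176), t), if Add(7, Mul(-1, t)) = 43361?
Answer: 12966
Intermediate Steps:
t = -43354 (t = Add(7, Mul(-1, 43361)) = Add(7, -43361) = -43354)
Function('P')(H) = Mul(2, H, Add(-16, H)) (Function('P')(H) = Mul(Mul(2, H), Add(-16, H)) = Mul(2, H, Add(-16, H)))
Add(Function('P')(176), t) = Add(Mul(2, 176, Add(-16, 176)), -43354) = Add(Mul(2, 176, 160), -43354) = Add(56320, -43354) = 12966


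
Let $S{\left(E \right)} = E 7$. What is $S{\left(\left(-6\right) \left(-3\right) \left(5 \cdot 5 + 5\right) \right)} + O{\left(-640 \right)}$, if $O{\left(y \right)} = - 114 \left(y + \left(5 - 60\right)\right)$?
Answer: $83010$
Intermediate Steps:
$O{\left(y \right)} = 6270 - 114 y$ ($O{\left(y \right)} = - 114 \left(y + \left(5 - 60\right)\right) = - 114 \left(y - 55\right) = - 114 \left(-55 + y\right) = 6270 - 114 y$)
$S{\left(E \right)} = 7 E$
$S{\left(\left(-6\right) \left(-3\right) \left(5 \cdot 5 + 5\right) \right)} + O{\left(-640 \right)} = 7 \left(-6\right) \left(-3\right) \left(5 \cdot 5 + 5\right) + \left(6270 - -72960\right) = 7 \cdot 18 \left(25 + 5\right) + \left(6270 + 72960\right) = 7 \cdot 18 \cdot 30 + 79230 = 7 \cdot 540 + 79230 = 3780 + 79230 = 83010$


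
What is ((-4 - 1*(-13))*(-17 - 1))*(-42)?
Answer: 6804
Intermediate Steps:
((-4 - 1*(-13))*(-17 - 1))*(-42) = ((-4 + 13)*(-18))*(-42) = (9*(-18))*(-42) = -162*(-42) = 6804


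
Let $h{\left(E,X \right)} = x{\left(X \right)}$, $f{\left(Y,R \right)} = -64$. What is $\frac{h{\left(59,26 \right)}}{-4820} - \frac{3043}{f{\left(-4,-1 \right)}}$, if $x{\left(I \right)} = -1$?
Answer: $\frac{3666831}{77120} \approx 47.547$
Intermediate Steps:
$h{\left(E,X \right)} = -1$
$\frac{h{\left(59,26 \right)}}{-4820} - \frac{3043}{f{\left(-4,-1 \right)}} = - \frac{1}{-4820} - \frac{3043}{-64} = \left(-1\right) \left(- \frac{1}{4820}\right) - - \frac{3043}{64} = \frac{1}{4820} + \frac{3043}{64} = \frac{3666831}{77120}$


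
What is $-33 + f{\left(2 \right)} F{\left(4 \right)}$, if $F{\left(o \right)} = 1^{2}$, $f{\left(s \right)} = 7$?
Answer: $-26$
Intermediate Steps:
$F{\left(o \right)} = 1$
$-33 + f{\left(2 \right)} F{\left(4 \right)} = -33 + 7 \cdot 1 = -33 + 7 = -26$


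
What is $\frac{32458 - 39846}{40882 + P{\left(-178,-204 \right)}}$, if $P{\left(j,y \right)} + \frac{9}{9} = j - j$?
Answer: $- \frac{7388}{40881} \approx -0.18072$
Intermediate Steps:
$P{\left(j,y \right)} = -1$ ($P{\left(j,y \right)} = -1 + \left(j - j\right) = -1 + 0 = -1$)
$\frac{32458 - 39846}{40882 + P{\left(-178,-204 \right)}} = \frac{32458 - 39846}{40882 - 1} = - \frac{7388}{40881}$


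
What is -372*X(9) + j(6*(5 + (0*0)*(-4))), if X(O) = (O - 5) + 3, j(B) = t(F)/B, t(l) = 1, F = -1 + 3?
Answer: -78119/30 ≈ -2604.0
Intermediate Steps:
F = 2
j(B) = 1/B
X(O) = -2 + O (X(O) = (-5 + O) + 3 = -2 + O)
-372*X(9) + j(6*(5 + (0*0)*(-4))) = -372*(-2 + 9) + 1/(6*(5 + (0*0)*(-4))) = -372*7 + 1/(6*(5 + 0*(-4))) = -2604 + 1/(6*(5 + 0)) = -2604 + 1/(6*5) = -2604 + 1/30 = -78119/30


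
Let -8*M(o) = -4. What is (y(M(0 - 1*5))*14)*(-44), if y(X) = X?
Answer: -308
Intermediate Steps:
M(o) = ½ (M(o) = -⅛*(-4) = ½)
(y(M(0 - 1*5))*14)*(-44) = ((½)*14)*(-44) = 7*(-44) = -308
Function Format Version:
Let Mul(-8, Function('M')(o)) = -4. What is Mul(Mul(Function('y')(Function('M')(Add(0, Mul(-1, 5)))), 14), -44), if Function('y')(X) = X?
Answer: -308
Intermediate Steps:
Function('M')(o) = Rational(1, 2) (Function('M')(o) = Mul(Rational(-1, 8), -4) = Rational(1, 2))
Mul(Mul(Function('y')(Function('M')(Add(0, Mul(-1, 5)))), 14), -44) = Mul(Mul(Rational(1, 2), 14), -44) = Mul(7, -44) = -308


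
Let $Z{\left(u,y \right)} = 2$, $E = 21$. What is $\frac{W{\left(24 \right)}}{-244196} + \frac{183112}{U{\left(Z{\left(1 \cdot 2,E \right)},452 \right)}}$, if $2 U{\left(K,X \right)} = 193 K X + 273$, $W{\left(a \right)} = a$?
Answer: $\frac{22356560506}{10668007505} \approx 2.0957$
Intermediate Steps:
$U{\left(K,X \right)} = \frac{273}{2} + \frac{193 K X}{2}$ ($U{\left(K,X \right)} = \frac{193 K X + 273}{2} = \frac{273 + 193 K X}{2} = \frac{273}{2} + \frac{193 K X}{2}$)
$\frac{W{\left(24 \right)}}{-244196} + \frac{183112}{U{\left(Z{\left(1 \cdot 2,E \right)},452 \right)}} = \frac{24}{-244196} + \frac{183112}{\frac{273}{2} + \frac{193}{2} \cdot 2 \cdot 452} = 24 \left(- \frac{1}{244196}\right) + \frac{183112}{\frac{273}{2} + 87236} = - \frac{6}{61049} + \frac{183112}{\frac{174745}{2}} = - \frac{6}{61049} + 183112 \cdot \frac{2}{174745} = - \frac{6}{61049} + \frac{366224}{174745} = \frac{22356560506}{10668007505}$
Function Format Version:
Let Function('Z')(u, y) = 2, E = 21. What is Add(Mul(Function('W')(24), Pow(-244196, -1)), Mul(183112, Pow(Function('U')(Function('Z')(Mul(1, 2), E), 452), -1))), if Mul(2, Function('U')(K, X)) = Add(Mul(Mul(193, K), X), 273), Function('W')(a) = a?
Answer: Rational(22356560506, 10668007505) ≈ 2.0957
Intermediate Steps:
Function('U')(K, X) = Add(Rational(273, 2), Mul(Rational(193, 2), K, X)) (Function('U')(K, X) = Mul(Rational(1, 2), Add(Mul(Mul(193, K), X), 273)) = Mul(Rational(1, 2), Add(Mul(193, K, X), 273)) = Mul(Rational(1, 2), Add(273, Mul(193, K, X))) = Add(Rational(273, 2), Mul(Rational(193, 2), K, X)))
Add(Mul(Function('W')(24), Pow(-244196, -1)), Mul(183112, Pow(Function('U')(Function('Z')(Mul(1, 2), E), 452), -1))) = Add(Mul(24, Pow(-244196, -1)), Mul(183112, Pow(Add(Rational(273, 2), Mul(Rational(193, 2), 2, 452)), -1))) = Add(Mul(24, Rational(-1, 244196)), Mul(183112, Pow(Add(Rational(273, 2), 87236), -1))) = Add(Rational(-6, 61049), Mul(183112, Pow(Rational(174745, 2), -1))) = Add(Rational(-6, 61049), Mul(183112, Rational(2, 174745))) = Add(Rational(-6, 61049), Rational(366224, 174745)) = Rational(22356560506, 10668007505)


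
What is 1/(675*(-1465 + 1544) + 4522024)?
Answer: 1/4575349 ≈ 2.1856e-7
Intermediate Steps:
1/(675*(-1465 + 1544) + 4522024) = 1/(675*79 + 4522024) = 1/(53325 + 4522024) = 1/4575349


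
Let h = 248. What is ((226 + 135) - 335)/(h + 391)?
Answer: 26/639 ≈ 0.040689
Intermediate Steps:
((226 + 135) - 335)/(h + 391) = ((226 + 135) - 335)/(248 + 391) = (361 - 335)/639 = 26*(1/639) = 26/639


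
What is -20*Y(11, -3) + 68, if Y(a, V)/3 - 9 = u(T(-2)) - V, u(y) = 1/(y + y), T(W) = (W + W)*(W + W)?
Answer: -5231/8 ≈ -653.88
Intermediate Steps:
T(W) = 4*W² (T(W) = (2*W)*(2*W) = 4*W²)
u(y) = 1/(2*y)
Y(a, V) = 867/32 - 3*V (Y(a, V) = 27 + 3*(1/(2*((4*(-2)²))) - V) = 27 + 3*(1/(2*((4*4))) - V) = 27 + 3*((½)/16 - V) = 27 + 3*((½)*(1/16) - V) = 27 + 3*(1/32 - V) = 27 + (3/32 - 3*V) = 867/32 - 3*V)
-20*Y(11, -3) + 68 = -20*(867/32 - 3*(-3)) + 68 = -20*(867/32 + 9) + 68 = -20*1155/32 + 68 = -5775/8 + 68 = -5231/8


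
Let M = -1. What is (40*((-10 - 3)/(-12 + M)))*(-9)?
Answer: -360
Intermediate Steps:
(40*((-10 - 3)/(-12 + M)))*(-9) = (40*((-10 - 3)/(-12 - 1)))*(-9) = (40*(-13/(-13)))*(-9) = (40*(-13*(-1/13)))*(-9) = (40*1)*(-9) = 40*(-9) = -360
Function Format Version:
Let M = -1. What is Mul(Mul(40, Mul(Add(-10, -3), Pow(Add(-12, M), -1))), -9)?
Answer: -360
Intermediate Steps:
Mul(Mul(40, Mul(Add(-10, -3), Pow(Add(-12, M), -1))), -9) = Mul(Mul(40, Mul(Add(-10, -3), Pow(Add(-12, -1), -1))), -9) = Mul(Mul(40, Mul(-13, Pow(-13, -1))), -9) = Mul(Mul(40, Mul(-13, Rational(-1, 13))), -9) = Mul(Mul(40, 1), -9) = Mul(40, -9) = -360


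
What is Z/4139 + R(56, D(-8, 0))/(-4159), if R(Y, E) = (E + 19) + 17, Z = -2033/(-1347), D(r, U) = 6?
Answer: -225704539/23187394047 ≈ -0.0097339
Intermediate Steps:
Z = 2033/1347 (Z = -2033*(-1/1347) = 2033/1347 ≈ 1.5093)
R(Y, E) = 36 + E (R(Y, E) = (19 + E) + 17 = 36 + E)
Z/4139 + R(56, D(-8, 0))/(-4159) = (2033/1347)/4139 + (36 + 6)/(-4159) = (2033/1347)*(1/4139) + 42*(-1/4159) = 2033/5575233 - 42/4159 = -225704539/23187394047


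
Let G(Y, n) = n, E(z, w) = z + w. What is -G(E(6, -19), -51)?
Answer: 51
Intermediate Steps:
E(z, w) = w + z
-G(E(6, -19), -51) = -1*(-51) = 51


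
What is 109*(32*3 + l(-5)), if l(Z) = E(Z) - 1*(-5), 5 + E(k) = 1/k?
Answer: 52211/5 ≈ 10442.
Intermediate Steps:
E(k) = -5 + 1/k
l(Z) = 1/Z (l(Z) = (-5 + 1/Z) - 1*(-5) = (-5 + 1/Z) + 5 = 1/Z)
109*(32*3 + l(-5)) = 109*(32*3 + 1/(-5)) = 109*(96 - 1/5) = 109*(479/5) = 52211/5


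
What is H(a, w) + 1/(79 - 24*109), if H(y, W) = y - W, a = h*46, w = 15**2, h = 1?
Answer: -454124/2537 ≈ -179.00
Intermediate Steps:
w = 225
a = 46 (a = 1*46 = 46)
H(a, w) + 1/(79 - 24*109) = (46 - 1*225) + 1/(79 - 24*109) = (46 - 225) + 1/(79 - 2616) = -179 + 1/(-2537) = -179 - 1/2537 = -454124/2537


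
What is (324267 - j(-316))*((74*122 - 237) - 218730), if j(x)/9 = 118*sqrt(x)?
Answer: -68076289713 + 445910436*I*sqrt(79) ≈ -6.8076e+10 + 3.9633e+9*I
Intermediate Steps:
j(x) = 1062*sqrt(x) (j(x) = 9*(118*sqrt(x)) = 1062*sqrt(x))
(324267 - j(-316))*((74*122 - 237) - 218730) = (324267 - 1062*sqrt(-316))*((74*122 - 237) - 218730) = (324267 - 1062*2*I*sqrt(79))*((9028 - 237) - 218730) = (324267 - 2124*I*sqrt(79))*(8791 - 218730) = (324267 - 2124*I*sqrt(79))*(-209939) = -68076289713 + 445910436*I*sqrt(79)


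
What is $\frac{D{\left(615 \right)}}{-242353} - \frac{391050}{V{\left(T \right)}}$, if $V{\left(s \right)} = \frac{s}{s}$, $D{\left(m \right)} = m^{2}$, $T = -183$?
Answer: $- \frac{94772518875}{242353} \approx -3.9105 \cdot 10^{5}$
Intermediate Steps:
$V{\left(s \right)} = 1$
$\frac{D{\left(615 \right)}}{-242353} - \frac{391050}{V{\left(T \right)}} = \frac{615^{2}}{-242353} - \frac{391050}{1} = 378225 \left(- \frac{1}{242353}\right) - 391050 = - \frac{378225}{242353} - 391050 = - \frac{94772518875}{242353}$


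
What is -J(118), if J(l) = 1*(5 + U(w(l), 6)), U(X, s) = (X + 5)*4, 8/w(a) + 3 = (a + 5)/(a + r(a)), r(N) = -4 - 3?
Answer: -283/35 ≈ -8.0857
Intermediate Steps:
r(N) = -7
w(a) = 8/(-3 + (5 + a)/(-7 + a)) (w(a) = 8/(-3 + (a + 5)/(a - 7)) = 8/(-3 + (5 + a)/(-7 + a)))
U(X, s) = 20 + 4*X (U(X, s) = (5 + X)*4 = 20 + 4*X)
J(l) = 25 + 16*(7 - l)/(-13 + l) (J(l) = 1*(5 + (20 + 4*(4*(7 - l)/(-13 + l)))) = 1*(5 + (20 + 16*(7 - l)/(-13 + l))) = 1*(25 + 16*(7 - l)/(-13 + l)) = 25 + 16*(7 - l)/(-13 + l))
-J(118) = -3*(-71 + 3*118)/(-13 + 118) = -3*(-71 + 354)/105 = -3*283/105 = -1*283/35 = -283/35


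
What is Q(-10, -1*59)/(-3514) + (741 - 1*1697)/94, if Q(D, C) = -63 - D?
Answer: -1677201/165158 ≈ -10.155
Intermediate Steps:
Q(-10, -1*59)/(-3514) + (741 - 1*1697)/94 = (-63 - 1*(-10))/(-3514) + (741 - 1*1697)/94 = (-63 + 10)*(-1/3514) + (741 - 1697)*(1/94) = -53*(-1/3514) - 956*1/94 = 53/3514 - 478/47 = -1677201/165158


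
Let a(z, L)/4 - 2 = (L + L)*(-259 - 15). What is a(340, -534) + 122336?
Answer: 1292872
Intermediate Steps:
a(z, L) = 8 - 2192*L (a(z, L) = 8 + 4*((L + L)*(-259 - 15)) = 8 + 4*((2*L)*(-274)) = 8 + 4*(-548*L) = 8 - 2192*L)
a(340, -534) + 122336 = (8 - 2192*(-534)) + 122336 = (8 + 1170528) + 122336 = 1170536 + 122336 = 1292872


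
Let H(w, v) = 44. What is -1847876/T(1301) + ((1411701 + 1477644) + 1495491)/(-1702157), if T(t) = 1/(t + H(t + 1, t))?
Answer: -4230529471560376/1702157 ≈ -2.4854e+9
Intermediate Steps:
T(t) = 1/(44 + t) (T(t) = 1/(t + 44) = 1/(44 + t))
-1847876/T(1301) + ((1411701 + 1477644) + 1495491)/(-1702157) = -1847876/(1/(44 + 1301)) + ((1411701 + 1477644) + 1495491)/(-1702157) = -1847876/(1/1345) + (2889345 + 1495491)*(-1/1702157) = -1847876/1/1345 + 4384836*(-1/1702157) = -1847876*1345 - 4384836/1702157 = -2485393220 - 4384836/1702157 = -4230529471560376/1702157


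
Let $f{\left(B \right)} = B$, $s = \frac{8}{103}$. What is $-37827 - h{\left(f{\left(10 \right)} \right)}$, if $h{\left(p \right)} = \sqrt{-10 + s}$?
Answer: $-37827 - \frac{i \sqrt{105266}}{103} \approx -37827.0 - 3.15 i$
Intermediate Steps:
$s = \frac{8}{103}$ ($s = 8 \cdot \frac{1}{103} = \frac{8}{103} \approx 0.07767$)
$h{\left(p \right)} = \frac{i \sqrt{105266}}{103}$ ($h{\left(p \right)} = \sqrt{-10 + \frac{8}{103}} = \sqrt{- \frac{1022}{103}} = \frac{i \sqrt{105266}}{103}$)
$-37827 - h{\left(f{\left(10 \right)} \right)} = -37827 - \frac{i \sqrt{105266}}{103}$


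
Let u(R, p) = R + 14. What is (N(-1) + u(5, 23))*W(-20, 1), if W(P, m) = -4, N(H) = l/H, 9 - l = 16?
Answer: -104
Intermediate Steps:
l = -7 (l = 9 - 1*16 = 9 - 16 = -7)
u(R, p) = 14 + R
N(H) = -7/H
(N(-1) + u(5, 23))*W(-20, 1) = (-7/(-1) + (14 + 5))*(-4) = (-7*(-1) + 19)*(-4) = (7 + 19)*(-4) = 26*(-4) = -104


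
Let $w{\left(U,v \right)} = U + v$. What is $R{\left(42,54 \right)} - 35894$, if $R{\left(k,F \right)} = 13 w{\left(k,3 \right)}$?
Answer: $-35309$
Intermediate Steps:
$R{\left(k,F \right)} = 39 + 13 k$ ($R{\left(k,F \right)} = 13 \left(k + 3\right) = 13 \left(3 + k\right) = 39 + 13 k$)
$R{\left(42,54 \right)} - 35894 = \left(39 + 13 \cdot 42\right) - 35894 = \left(39 + 546\right) - 35894 = 585 - 35894 = -35309$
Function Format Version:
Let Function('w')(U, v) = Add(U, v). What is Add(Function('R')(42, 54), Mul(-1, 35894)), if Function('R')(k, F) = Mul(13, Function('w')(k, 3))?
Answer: -35309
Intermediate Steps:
Function('R')(k, F) = Add(39, Mul(13, k)) (Function('R')(k, F) = Mul(13, Add(k, 3)) = Mul(13, Add(3, k)) = Add(39, Mul(13, k)))
Add(Function('R')(42, 54), Mul(-1, 35894)) = Add(Add(39, Mul(13, 42)), Mul(-1, 35894)) = Add(Add(39, 546), -35894) = Add(585, -35894) = -35309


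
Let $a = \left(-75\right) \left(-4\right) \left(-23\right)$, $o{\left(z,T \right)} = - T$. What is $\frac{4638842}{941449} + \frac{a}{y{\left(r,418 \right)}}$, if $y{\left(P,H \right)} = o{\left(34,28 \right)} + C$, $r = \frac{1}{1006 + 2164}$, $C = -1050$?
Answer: $\frac{5748334888}{507441011} \approx 11.328$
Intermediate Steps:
$r = \frac{1}{3170} \approx 0.00031546$
$y{\left(P,H \right)} = -1078$ ($y{\left(P,H \right)} = \left(-1\right) 28 - 1050 = -28 - 1050 = -1078$)
$a = -6900$ ($a = 300 \left(-23\right) = -6900$)
$\frac{4638842}{941449} + \frac{a}{y{\left(r,418 \right)}} = \frac{4638842}{941449} - \frac{6900}{-1078} = 4638842 \cdot \frac{1}{941449} - - \frac{3450}{539} = \frac{4638842}{941449} + \frac{3450}{539} = \frac{5748334888}{507441011}$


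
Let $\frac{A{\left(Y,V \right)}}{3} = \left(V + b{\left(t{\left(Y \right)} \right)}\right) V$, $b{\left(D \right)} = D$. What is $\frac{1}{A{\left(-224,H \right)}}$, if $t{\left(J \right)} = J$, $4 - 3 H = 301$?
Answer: $\frac{1}{95931} \approx 1.0424 \cdot 10^{-5}$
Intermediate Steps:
$H = -99$ ($H = \frac{4}{3} - \frac{301}{3} = -99$)
$A{\left(Y,V \right)} = 3 V \left(V + Y\right)$ ($A{\left(Y,V \right)} = 3 \left(V + Y\right) V = 3 V \left(V + Y\right)$)
$\frac{1}{A{\left(-224,H \right)}} = \frac{1}{3 \left(-99\right) \left(-99 - 224\right)} = \frac{1}{3 \left(-99\right) \left(-323\right)} = \frac{1}{95931}$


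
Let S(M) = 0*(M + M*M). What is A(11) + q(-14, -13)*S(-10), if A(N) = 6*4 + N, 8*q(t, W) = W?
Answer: 35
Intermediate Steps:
q(t, W) = W/8
S(M) = 0 (S(M) = 0*(M + M²) = 0)
A(N) = 24 + N
A(11) + q(-14, -13)*S(-10) = (24 + 11) + ((⅛)*(-13))*0 = 35 - 13/8*0 = 35 + 0 = 35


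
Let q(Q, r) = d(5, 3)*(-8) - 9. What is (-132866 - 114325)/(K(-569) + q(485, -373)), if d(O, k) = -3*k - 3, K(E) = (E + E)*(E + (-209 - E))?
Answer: -247191/237929 ≈ -1.0389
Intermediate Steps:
K(E) = -418*E (K(E) = (2*E)*(-209) = -418*E)
d(O, k) = -3 - 3*k
q(Q, r) = 87 (q(Q, r) = (-3 - 3*3)*(-8) - 9 = (-3 - 9)*(-8) - 9 = -12*(-8) - 9 = 96 - 9 = 87)
(-132866 - 114325)/(K(-569) + q(485, -373)) = (-132866 - 114325)/(-418*(-569) + 87) = -247191/(237842 + 87) = -247191/237929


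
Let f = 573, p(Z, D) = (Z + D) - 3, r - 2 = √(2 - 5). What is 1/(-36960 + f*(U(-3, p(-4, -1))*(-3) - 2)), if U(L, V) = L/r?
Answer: (-√3 + 2*I)/(9*(-7895*I + 4234*√3)) ≈ -2.7265e-5 + 9.4973e-7*I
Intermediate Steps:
r = 2 + I*√3 (r = 2 + √(2 - 5) = 2 + √(-3) = 2 + I*√3 ≈ 2.0 + 1.732*I)
p(Z, D) = -3 + D + Z (p(Z, D) = (D + Z) - 3 = -3 + D + Z)
U(L, V) = L/(2 + I*√3)
1/(-36960 + f*(U(-3, p(-4, -1))*(-3) - 2)) = 1/(-36960 + 573*(((2/7)*(-3) - ⅐*I*(-3)*√3)*(-3) - 2)) = 1/(-36960 + 573*((-6/7 + 3*I*√3/7)*(-3) - 2)) = 1/(-36960 + 573*((18/7 - 9*I*√3/7) - 2)) = 1/(-36960 + 573*(4/7 - 9*I*√3/7)) = 1/(-36960 + (2292/7 - 5157*I*√3/7)) = 1/(-256428/7 - 5157*I*√3/7)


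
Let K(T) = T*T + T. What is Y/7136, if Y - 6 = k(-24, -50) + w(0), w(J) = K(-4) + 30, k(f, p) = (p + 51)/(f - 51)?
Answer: 3599/535200 ≈ 0.0067246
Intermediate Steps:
K(T) = T + T**2 (K(T) = T**2 + T = T + T**2)
k(f, p) = (51 + p)/(-51 + f)
w(J) = 42 (w(J) = -4*(1 - 4) + 30 = -4*(-3) + 30 = 12 + 30 = 42)
Y = 3599/75 (Y = 6 + ((51 - 50)/(-51 - 24) + 42) = 6 + (1/(-75) + 42) = 6 + (-1/75*1 + 42) = 6 + (-1/75 + 42) = 6 + 3149/75 = 3599/75 ≈ 47.987)
Y/7136 = (3599/75)/7136 = (3599/75)*(1/7136) = 3599/535200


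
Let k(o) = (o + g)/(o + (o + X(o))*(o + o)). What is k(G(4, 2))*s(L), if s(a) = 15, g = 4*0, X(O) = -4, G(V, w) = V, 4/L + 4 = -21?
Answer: 15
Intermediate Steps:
L = -4/25 (L = 4/(-4 - 21) = 4/(-25) = 4*(-1/25) = -4/25 ≈ -0.16000)
g = 0
k(o) = o/(o + 2*o*(-4 + o)) (k(o) = (o + 0)/(o + (o - 4)*(o + o)) = o/(o + (-4 + o)*(2*o)) = o/(o + 2*o*(-4 + o)))
k(G(4, 2))*s(L) = 15/(-7 + 2*4) = 15/(-7 + 8) = 15/1 = 1*15 = 15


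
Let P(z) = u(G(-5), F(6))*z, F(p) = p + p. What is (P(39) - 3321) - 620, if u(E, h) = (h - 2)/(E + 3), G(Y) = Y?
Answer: -4136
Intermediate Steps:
F(p) = 2*p
u(E, h) = (-2 + h)/(3 + E)
P(z) = -5*z (P(z) = ((-2 + 2*6)/(3 - 5))*z = ((-2 + 12)/(-2))*z = (-1/2*10)*z = -5*z)
(P(39) - 3321) - 620 = (-5*39 - 3321) - 620 = (-195 - 3321) - 620 = -3516 - 620 = -4136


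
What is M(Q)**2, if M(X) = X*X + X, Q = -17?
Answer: 73984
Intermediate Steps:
M(X) = X + X**2 (M(X) = X**2 + X = X + X**2)
M(Q)**2 = (-17*(1 - 17))**2 = (-17*(-16))**2 = 272**2 = 73984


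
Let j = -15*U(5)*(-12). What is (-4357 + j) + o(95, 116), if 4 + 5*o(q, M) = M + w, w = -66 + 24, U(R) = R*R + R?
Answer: 1057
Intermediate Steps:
U(R) = R + R² (U(R) = R² + R = R + R²)
w = -42
o(q, M) = -46/5 + M/5 (o(q, M) = -⅘ + (M - 42)/5 = -⅘ + (-42 + M)/5 = -⅘ + (-42/5 + M/5) = -46/5 + M/5)
j = 5400 (j = -75*(1 + 5)*(-12) = -75*6*(-12) = -15*30*(-12) = -450*(-12) = 5400)
(-4357 + j) + o(95, 116) = (-4357 + 5400) + (-46/5 + (⅕)*116) = 1043 + (-46/5 + 116/5) = 1043 + 14 = 1057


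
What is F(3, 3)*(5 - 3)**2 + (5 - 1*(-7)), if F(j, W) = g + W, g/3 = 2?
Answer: 48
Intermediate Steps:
g = 6 (g = 3*2 = 6)
F(j, W) = 6 + W
F(3, 3)*(5 - 3)**2 + (5 - 1*(-7)) = (6 + 3)*(5 - 3)**2 + (5 - 1*(-7)) = 9*2**2 + (5 + 7) = 9*4 + 12 = 36 + 12 = 48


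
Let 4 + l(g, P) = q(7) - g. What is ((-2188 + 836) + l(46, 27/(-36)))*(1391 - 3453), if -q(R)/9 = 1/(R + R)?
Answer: 20245747/7 ≈ 2.8922e+6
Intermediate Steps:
q(R) = -9/(2*R) (q(R) = -9/(R + R) = -9*1/(2*R) = -9/(2*R))
l(g, P) = -65/14 - g (l(g, P) = -4 + (-9/2/7 - g) = -4 + (-9/2*⅐ - g) = -4 + (-9/14 - g) = -65/14 - g)
((-2188 + 836) + l(46, 27/(-36)))*(1391 - 3453) = ((-2188 + 836) + (-65/14 - 1*46))*(1391 - 3453) = (-1352 + (-65/14 - 46))*(-2062) = (-1352 - 709/14)*(-2062) = -19637/14*(-2062) = 20245747/7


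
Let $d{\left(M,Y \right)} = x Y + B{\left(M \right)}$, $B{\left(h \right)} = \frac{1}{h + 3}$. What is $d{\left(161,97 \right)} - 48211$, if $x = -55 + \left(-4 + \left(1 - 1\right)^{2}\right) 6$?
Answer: $- \frac{9163335}{164} \approx -55874.0$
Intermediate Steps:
$B{\left(h \right)} = \frac{1}{3 + h}$
$x = -79$ ($x = -55 + \left(-4 + 0^{2}\right) 6 = -55 + \left(-4 + 0\right) 6 = -55 - 24 = -79$)
$d{\left(M,Y \right)} = \frac{1}{3 + M} - 79 Y$ ($d{\left(M,Y \right)} = - 79 Y + \frac{1}{3 + M} = \frac{1}{3 + M} - 79 Y$)
$d{\left(161,97 \right)} - 48211 = \frac{1 - 7663 \left(3 + 161\right)}{3 + 161} - 48211 = \frac{1 - 7663 \cdot 164}{164} - 48211 = \frac{1 - 1256732}{164} - 48211 = \frac{1}{164} \left(-1256731\right) - 48211 = - \frac{1256731}{164} - 48211 = - \frac{9163335}{164}$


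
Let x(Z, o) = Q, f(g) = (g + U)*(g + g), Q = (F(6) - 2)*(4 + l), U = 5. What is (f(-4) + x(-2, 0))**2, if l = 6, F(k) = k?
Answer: 1024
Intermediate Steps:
Q = 40 (Q = (6 - 2)*(4 + 6) = 4*10 = 40)
f(g) = 2*g*(5 + g) (f(g) = (g + 5)*(g + g) = (5 + g)*(2*g) = 2*g*(5 + g))
x(Z, o) = 40
(f(-4) + x(-2, 0))**2 = (2*(-4)*(5 - 4) + 40)**2 = (2*(-4)*1 + 40)**2 = (-8 + 40)**2 = 32**2 = 1024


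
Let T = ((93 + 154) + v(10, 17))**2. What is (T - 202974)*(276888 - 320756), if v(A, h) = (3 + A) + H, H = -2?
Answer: 5984033880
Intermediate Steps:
v(A, h) = 1 + A (v(A, h) = (3 + A) - 2 = 1 + A)
T = 66564 (T = ((93 + 154) + (1 + 10))**2 = (247 + 11)**2 = 258**2 = 66564)
(T - 202974)*(276888 - 320756) = (66564 - 202974)*(276888 - 320756) = -136410*(-43868) = 5984033880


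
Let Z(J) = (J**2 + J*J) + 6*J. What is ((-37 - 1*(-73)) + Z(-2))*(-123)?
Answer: -3936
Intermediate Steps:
Z(J) = 2*J**2 + 6*J (Z(J) = (J**2 + J**2) + 6*J = 2*J**2 + 6*J)
((-37 - 1*(-73)) + Z(-2))*(-123) = ((-37 - 1*(-73)) + 2*(-2)*(3 - 2))*(-123) = ((-37 + 73) + 2*(-2)*1)*(-123) = (36 - 4)*(-123) = 32*(-123) = -3936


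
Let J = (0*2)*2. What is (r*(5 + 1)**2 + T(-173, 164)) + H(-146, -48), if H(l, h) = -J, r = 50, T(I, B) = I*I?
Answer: 31729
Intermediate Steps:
T(I, B) = I**2
J = 0 (J = 0*2 = 0)
H(l, h) = 0 (H(l, h) = -1*0 = 0)
(r*(5 + 1)**2 + T(-173, 164)) + H(-146, -48) = (50*(5 + 1)**2 + (-173)**2) + 0 = (50*6**2 + 29929) + 0 = (50*36 + 29929) + 0 = (1800 + 29929) + 0 = 31729 + 0 = 31729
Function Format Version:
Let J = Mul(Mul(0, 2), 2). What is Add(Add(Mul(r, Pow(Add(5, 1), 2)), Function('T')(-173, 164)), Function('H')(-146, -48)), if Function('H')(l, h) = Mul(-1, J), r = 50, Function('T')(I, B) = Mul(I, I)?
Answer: 31729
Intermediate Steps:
Function('T')(I, B) = Pow(I, 2)
J = 0 (J = Mul(0, 2) = 0)
Function('H')(l, h) = 0 (Function('H')(l, h) = Mul(-1, 0) = 0)
Add(Add(Mul(r, Pow(Add(5, 1), 2)), Function('T')(-173, 164)), Function('H')(-146, -48)) = Add(Add(Mul(50, Pow(Add(5, 1), 2)), Pow(-173, 2)), 0) = Add(Add(Mul(50, Pow(6, 2)), 29929), 0) = Add(Add(Mul(50, 36), 29929), 0) = Add(Add(1800, 29929), 0) = Add(31729, 0) = 31729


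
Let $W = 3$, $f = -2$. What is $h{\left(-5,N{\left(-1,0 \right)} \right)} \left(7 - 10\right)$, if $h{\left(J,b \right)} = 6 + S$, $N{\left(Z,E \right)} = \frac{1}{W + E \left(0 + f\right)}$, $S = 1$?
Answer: $-21$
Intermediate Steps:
$N{\left(Z,E \right)} = \frac{1}{3 - 2 E}$ ($N{\left(Z,E \right)} = \frac{1}{3 + E \left(0 - 2\right)} = \frac{1}{3 + E \left(-2\right)} = \frac{1}{3 - 2 E}$)
$h{\left(J,b \right)} = 7$ ($h{\left(J,b \right)} = 6 + 1 = 7$)
$h{\left(-5,N{\left(-1,0 \right)} \right)} \left(7 - 10\right) = 7 \left(7 - 10\right) = 7 \left(-3\right) = -21$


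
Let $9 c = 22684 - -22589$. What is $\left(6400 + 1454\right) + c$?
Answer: $\frac{38653}{3} \approx 12884.0$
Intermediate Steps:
$c = \frac{15091}{3}$ ($c = \frac{22684 - -22589}{9} = \frac{22684 + 22589}{9} = \frac{1}{9} \cdot 45273 = \frac{15091}{3} \approx 5030.3$)
$\left(6400 + 1454\right) + c = \left(6400 + 1454\right) + \frac{15091}{3} = 7854 + \frac{15091}{3} = \frac{38653}{3}$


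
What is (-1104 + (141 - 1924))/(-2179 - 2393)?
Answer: 2887/4572 ≈ 0.63145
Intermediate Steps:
(-1104 + (141 - 1924))/(-2179 - 2393) = (-1104 - 1783)/(-4572) = -2887*(-1/4572) = 2887/4572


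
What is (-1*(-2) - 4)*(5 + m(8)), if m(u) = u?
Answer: -26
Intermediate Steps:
(-1*(-2) - 4)*(5 + m(8)) = (-1*(-2) - 4)*(5 + 8) = (2 - 4)*13 = -2*13 = -26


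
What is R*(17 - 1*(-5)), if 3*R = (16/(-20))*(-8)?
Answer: 704/15 ≈ 46.933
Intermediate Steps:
R = 32/15 (R = ((16/(-20))*(-8))/3 = ((16*(-1/20))*(-8))/3 = (-4/5*(-8))/3 = (1/3)*(32/5) = 32/15 ≈ 2.1333)
R*(17 - 1*(-5)) = 32*(17 - 1*(-5))/15 = 32*(17 + 5)/15 = (32/15)*22 = 704/15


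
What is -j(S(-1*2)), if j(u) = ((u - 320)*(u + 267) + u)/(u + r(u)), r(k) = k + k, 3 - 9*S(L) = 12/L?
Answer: 28497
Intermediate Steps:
S(L) = 1/3 - 4/(3*L)
r(k) = 2*k
j(u) = (u + (-320 + u)*(267 + u))/(3*u) (j(u) = ((u - 320)*(u + 267) + u)/(u + 2*u) = ((-320 + u)*(267 + u) + u)/((3*u)) = (u + (-320 + u)*(267 + u))*(1/(3*u)) = (u + (-320 + u)*(267 + u))/(3*u))
-j(S(-1*2)) = -(-52/3 - 28480*(-6/(-4 - 1*2)) + ((-4 - 1*2)/(3*((-1*2))))/3) = -(-52/3 - 28480*(-6/(-4 - 2)) + ((1/3)*(-4 - 2)/(-2))/3) = -(-52/3 - 28480/1 + ((1/3)*(-1/2)*(-6))/3) = -(-52/3 - 28480/1 + (1/3)*1) = -(-52/3 - 28480*1 + 1/3) = -(-52/3 - 28480 + 1/3) = -1*(-28497) = 28497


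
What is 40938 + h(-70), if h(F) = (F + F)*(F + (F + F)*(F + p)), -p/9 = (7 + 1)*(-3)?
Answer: 2912338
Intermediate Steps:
p = 216 (p = -9*(7 + 1)*(-3) = -72*(-3) = -9*(-24) = 216)
h(F) = 2*F*(F + 2*F*(216 + F)) (h(F) = (F + F)*(F + (F + F)*(F + 216)) = (2*F)*(F + (2*F)*(216 + F)) = (2*F)*(F + 2*F*(216 + F)) = 2*F*(F + 2*F*(216 + F)))
40938 + h(-70) = 40938 + (-70)**2*(866 + 4*(-70)) = 40938 + 4900*(866 - 280) = 40938 + 4900*586 = 40938 + 2871400 = 2912338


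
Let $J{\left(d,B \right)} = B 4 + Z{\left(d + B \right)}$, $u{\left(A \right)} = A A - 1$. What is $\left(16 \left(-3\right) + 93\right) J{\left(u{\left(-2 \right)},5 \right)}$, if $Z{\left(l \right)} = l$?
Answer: $1260$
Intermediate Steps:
$u{\left(A \right)} = -1 + A^{2}$ ($u{\left(A \right)} = A^{2} - 1 = -1 + A^{2}$)
$J{\left(d,B \right)} = d + 5 B$ ($J{\left(d,B \right)} = B 4 + \left(d + B\right) = 4 B + \left(B + d\right) = d + 5 B$)
$\left(16 \left(-3\right) + 93\right) J{\left(u{\left(-2 \right)},5 \right)} = \left(16 \left(-3\right) + 93\right) \left(\left(-1 + \left(-2\right)^{2}\right) + 5 \cdot 5\right) = \left(-48 + 93\right) \left(\left(-1 + 4\right) + 25\right) = 45 \left(3 + 25\right) = 45 \cdot 28 = 1260$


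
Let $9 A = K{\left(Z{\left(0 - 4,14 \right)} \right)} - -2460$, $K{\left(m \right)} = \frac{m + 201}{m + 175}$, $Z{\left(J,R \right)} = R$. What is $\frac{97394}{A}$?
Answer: $\frac{165667194}{465155} \approx 356.15$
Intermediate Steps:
$K{\left(m \right)} = \frac{201 + m}{175 + m}$
$A = \frac{465155}{1701}$ ($A = \frac{\frac{201 + 14}{175 + 14} - -2460}{9} = \frac{\frac{1}{189} \cdot 215 + 2460}{9} = \frac{\frac{215}{189} + 2460}{9} = \frac{1}{9} \cdot \frac{465155}{189} = \frac{465155}{1701} \approx 273.46$)
$\frac{97394}{A} = \frac{97394}{\frac{465155}{1701}} = 97394 \cdot \frac{1701}{465155} = \frac{165667194}{465155}$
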